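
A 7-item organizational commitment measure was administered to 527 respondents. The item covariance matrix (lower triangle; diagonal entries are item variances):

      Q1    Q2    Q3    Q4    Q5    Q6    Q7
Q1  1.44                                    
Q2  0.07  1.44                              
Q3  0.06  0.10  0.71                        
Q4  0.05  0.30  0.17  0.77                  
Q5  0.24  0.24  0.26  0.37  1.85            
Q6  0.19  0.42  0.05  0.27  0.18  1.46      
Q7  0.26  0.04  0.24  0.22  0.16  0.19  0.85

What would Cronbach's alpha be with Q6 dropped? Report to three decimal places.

α = 0.529

Remaining items: Q1, Q2, Q3, Q4, Q5, Q7 (k = 6).
sum of item variances = 1.44 + 1.44 + 0.71 + 0.77 + 1.85 + 0.85 = 7.06
Var(T) = 7.06 + 2 × 2.78 = 12.62
α (item deleted) = (6/5)·(1 − 7.06/12.62) = 0.529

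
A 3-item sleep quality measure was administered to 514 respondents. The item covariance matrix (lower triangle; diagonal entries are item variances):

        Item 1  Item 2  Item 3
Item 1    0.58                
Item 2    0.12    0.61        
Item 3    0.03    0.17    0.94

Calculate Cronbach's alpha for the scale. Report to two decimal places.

ΣVar(i) = 0.58 + 0.61 + 0.94 = 2.13
Sum of the distinct covariances = 0.32
Var(T) = 2.13 + 2 × 0.32 = 2.77
α = (k/(k−1))·(1 − ΣVar(i)/Var(T)) = (3/2)·(1 − 2.13/2.77) = 0.35

Cronbach's alpha = 0.35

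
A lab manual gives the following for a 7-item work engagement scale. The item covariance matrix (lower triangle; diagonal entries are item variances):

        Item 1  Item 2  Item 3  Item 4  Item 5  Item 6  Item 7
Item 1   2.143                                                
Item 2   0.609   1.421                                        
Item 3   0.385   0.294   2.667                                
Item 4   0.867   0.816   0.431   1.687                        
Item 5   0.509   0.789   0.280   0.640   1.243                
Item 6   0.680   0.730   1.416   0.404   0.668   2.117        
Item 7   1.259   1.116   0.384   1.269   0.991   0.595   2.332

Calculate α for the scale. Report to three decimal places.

α = 0.805

sum of item variances = 2.143 + 1.421 + 2.667 + 1.687 + 1.243 + 2.117 + 2.332 = 13.610
Sum of the distinct covariances = 15.132
total variance = 13.610 + 2 × 15.132 = 43.874
α = (k/(k−1))·(1 − sum of item variances/total variance) = (7/6)·(1 − 13.610/43.874) = 0.805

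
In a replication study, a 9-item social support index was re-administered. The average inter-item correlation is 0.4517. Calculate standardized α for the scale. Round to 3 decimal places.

Standardized α = k·r̄ / (1 + (k−1)·r̄) = 9 × 0.4517 / (1 + 8 × 0.4517)
  = 4.0653 / 4.6136 = 0.881

standardized α = 0.881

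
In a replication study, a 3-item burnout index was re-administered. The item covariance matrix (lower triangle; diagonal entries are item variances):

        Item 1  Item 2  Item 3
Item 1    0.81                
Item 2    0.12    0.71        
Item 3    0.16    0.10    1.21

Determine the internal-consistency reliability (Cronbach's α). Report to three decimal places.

α = 0.327

ΣVar(i) = 0.81 + 0.71 + 1.21 = 2.73
Sum of off-diagonal covariances = 0.38
Var(T) = 2.73 + 2 × 0.38 = 3.49
α = (k/(k−1))·(1 − ΣVar(i)/Var(T)) = (3/2)·(1 − 2.73/3.49) = 0.327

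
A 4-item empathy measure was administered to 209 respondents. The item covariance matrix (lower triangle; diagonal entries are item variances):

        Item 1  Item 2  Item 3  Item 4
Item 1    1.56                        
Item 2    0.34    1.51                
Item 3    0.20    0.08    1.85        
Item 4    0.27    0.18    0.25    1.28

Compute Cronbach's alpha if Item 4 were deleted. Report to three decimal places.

Remaining items: Item 1, Item 2, Item 3 (k = 3).
Σσ²ᵢ = 1.56 + 1.51 + 1.85 = 4.92
total variance = 4.92 + 2 × 0.62 = 6.16
α (item deleted) = (3/2)·(1 − 4.92/6.16) = 0.302

α = 0.302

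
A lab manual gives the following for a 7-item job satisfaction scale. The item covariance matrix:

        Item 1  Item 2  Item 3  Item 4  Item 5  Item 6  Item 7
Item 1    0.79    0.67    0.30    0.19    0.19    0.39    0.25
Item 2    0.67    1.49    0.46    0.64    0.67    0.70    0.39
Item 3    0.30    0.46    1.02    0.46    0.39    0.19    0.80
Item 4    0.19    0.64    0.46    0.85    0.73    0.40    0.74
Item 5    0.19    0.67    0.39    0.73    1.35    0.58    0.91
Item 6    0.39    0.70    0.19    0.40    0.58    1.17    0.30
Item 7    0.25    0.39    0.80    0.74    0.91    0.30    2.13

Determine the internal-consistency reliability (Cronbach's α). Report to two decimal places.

α = 0.82

Σσ²ᵢ = 0.79 + 1.49 + 1.02 + 0.85 + 1.35 + 1.17 + 2.13 = 8.80
Σ_{i<j} σ_ij = 10.35
total variance = 8.80 + 2 × 10.35 = 29.50
α = (k/(k−1))·(1 − Σσ²ᵢ/total variance) = (7/6)·(1 − 8.80/29.50) = 0.82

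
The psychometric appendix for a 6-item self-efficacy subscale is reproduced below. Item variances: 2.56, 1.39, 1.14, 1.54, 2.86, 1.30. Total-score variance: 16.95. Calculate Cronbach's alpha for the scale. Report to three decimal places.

ΣVar(i) = 2.56 + 1.39 + 1.14 + 1.54 + 2.86 + 1.30 = 10.79
α = (k/(k−1))·(1 − ΣVar(i)/Var(T)) = (6/5)·(1 − 10.79/16.95) = 0.436

α = 0.436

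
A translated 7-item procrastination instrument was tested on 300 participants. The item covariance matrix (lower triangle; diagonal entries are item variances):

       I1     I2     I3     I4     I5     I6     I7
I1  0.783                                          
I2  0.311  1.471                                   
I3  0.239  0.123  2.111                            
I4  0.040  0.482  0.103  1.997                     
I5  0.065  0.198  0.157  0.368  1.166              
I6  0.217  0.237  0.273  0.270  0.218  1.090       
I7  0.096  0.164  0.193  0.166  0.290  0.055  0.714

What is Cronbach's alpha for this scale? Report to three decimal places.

Cronbach's alpha = 0.557

ΣVar(i) = 0.783 + 1.471 + 2.111 + 1.997 + 1.166 + 1.090 + 0.714 = 9.332
Sum of the distinct covariances = 4.265
σ²_T = 9.332 + 2 × 4.265 = 17.862
α = (k/(k−1))·(1 − ΣVar(i)/σ²_T) = (7/6)·(1 − 9.332/17.862) = 0.557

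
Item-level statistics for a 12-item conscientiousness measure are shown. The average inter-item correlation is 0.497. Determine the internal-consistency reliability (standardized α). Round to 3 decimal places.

standardized α = 0.922

Standardized α = k·r̄ / (1 + (k−1)·r̄) = 12 × 0.497 / (1 + 11 × 0.497)
  = 5.9640 / 6.4670 = 0.922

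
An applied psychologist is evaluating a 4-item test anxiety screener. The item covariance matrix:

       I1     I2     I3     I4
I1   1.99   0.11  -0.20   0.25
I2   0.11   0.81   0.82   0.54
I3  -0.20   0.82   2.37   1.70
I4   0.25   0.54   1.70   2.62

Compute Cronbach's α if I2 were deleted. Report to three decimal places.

α = 0.501

Remaining items: I1, I3, I4 (k = 3).
ΣVar(i) = 1.99 + 2.37 + 2.62 = 6.98
σ²_T = 6.98 + 2 × 1.75 = 10.48
α (item deleted) = (3/2)·(1 − 6.98/10.48) = 0.501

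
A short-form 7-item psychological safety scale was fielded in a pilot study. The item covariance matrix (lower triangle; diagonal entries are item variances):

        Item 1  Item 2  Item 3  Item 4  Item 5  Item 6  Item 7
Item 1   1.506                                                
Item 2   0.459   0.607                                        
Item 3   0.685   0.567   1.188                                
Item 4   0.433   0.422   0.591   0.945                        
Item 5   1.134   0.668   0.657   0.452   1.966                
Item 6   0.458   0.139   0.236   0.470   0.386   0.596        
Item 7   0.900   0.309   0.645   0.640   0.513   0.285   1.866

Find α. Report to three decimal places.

Σσᵢ² = 1.506 + 0.607 + 1.188 + 0.945 + 1.966 + 0.596 + 1.866 = 8.674
Sum of off-diagonal covariances = 11.049
total variance = 8.674 + 2 × 11.049 = 30.772
α = (k/(k−1))·(1 − Σσᵢ²/total variance) = (7/6)·(1 − 8.674/30.772) = 0.838

α = 0.838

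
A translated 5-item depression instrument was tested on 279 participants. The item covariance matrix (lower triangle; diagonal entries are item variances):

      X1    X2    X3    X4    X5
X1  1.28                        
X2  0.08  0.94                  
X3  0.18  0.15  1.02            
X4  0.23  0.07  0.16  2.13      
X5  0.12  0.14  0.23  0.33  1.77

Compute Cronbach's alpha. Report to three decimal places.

sum of item variances = 1.28 + 0.94 + 1.02 + 2.13 + 1.77 = 7.14
Σ_{i<j} σ_ij = 1.69
Var(T) = 7.14 + 2 × 1.69 = 10.52
α = (k/(k−1))·(1 − sum of item variances/Var(T)) = (5/4)·(1 − 7.14/10.52) = 0.402

Cronbach's alpha = 0.402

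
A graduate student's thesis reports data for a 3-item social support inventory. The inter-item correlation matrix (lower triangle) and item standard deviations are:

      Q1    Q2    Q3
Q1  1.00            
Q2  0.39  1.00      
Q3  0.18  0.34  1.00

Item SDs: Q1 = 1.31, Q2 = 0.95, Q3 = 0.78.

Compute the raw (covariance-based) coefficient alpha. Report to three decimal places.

coefficient alpha = 0.545

Σσ²ᵢ = 1.31² + 0.95² + 0.78² = 3.2270
Covariances σ_ij = r_ij · s_i · s_j:
  σ(Q1,Q2) = 0.39 × 1.31 × 0.95 = 0.4854
  σ(Q1,Q3) = 0.18 × 1.31 × 0.78 = 0.1839
  σ(Q2,Q3) = 0.34 × 0.95 × 0.78 = 0.2519
σ²_T = Σσ²ᵢ + 2·Σσ_ij = 3.2270 + 2 × 0.9212 = 5.0694
α = (3/2)·(1 − 3.2270/5.0694) = 0.545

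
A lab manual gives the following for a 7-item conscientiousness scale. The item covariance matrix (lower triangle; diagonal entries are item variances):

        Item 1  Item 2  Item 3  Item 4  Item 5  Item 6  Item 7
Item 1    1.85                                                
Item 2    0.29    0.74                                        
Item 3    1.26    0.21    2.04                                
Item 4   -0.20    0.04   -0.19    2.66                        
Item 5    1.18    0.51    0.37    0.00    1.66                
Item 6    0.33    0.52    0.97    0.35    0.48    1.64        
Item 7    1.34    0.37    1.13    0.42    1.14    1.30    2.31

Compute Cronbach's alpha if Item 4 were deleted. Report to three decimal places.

α = 0.828

Remaining items: Item 1, Item 2, Item 3, Item 5, Item 6, Item 7 (k = 6).
ΣVar(i) = 1.85 + 0.74 + 2.04 + 1.66 + 1.64 + 2.31 = 10.24
total variance = 10.24 + 2 × 11.40 = 33.04
α (item deleted) = (6/5)·(1 − 10.24/33.04) = 0.828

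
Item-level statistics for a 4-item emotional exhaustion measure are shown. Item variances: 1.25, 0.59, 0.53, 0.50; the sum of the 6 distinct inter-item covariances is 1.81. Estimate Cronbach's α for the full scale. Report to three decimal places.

Cronbach's α = 0.744

Σσᵢ² = 1.25 + 0.59 + 0.53 + 0.50 = 2.87
Sum of distinct covariances = 1.81
total variance = Σσᵢ² + 2·Σcov = 2.87 + 2 × 1.81 = 6.49
α = (4/3)·(1 − 2.87/6.49) = 0.744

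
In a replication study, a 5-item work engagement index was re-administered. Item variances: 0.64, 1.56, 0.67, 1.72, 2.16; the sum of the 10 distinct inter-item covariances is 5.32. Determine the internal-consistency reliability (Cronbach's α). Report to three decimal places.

ΣVar(i) = 0.64 + 1.56 + 0.67 + 1.72 + 2.16 = 6.75
Sum of distinct covariances = 5.32
total variance = ΣVar(i) + 2·Σcov = 6.75 + 2 × 5.32 = 17.39
α = (5/4)·(1 − 6.75/17.39) = 0.765

α = 0.765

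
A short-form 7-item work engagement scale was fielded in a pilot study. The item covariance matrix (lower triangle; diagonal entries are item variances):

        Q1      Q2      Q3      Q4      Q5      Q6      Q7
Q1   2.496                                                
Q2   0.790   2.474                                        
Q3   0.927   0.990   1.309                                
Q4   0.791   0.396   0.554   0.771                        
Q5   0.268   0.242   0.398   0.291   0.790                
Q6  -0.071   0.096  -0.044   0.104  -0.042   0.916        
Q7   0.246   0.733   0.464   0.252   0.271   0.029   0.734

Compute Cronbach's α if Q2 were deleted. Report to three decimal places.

Remaining items: Q1, Q3, Q4, Q5, Q6, Q7 (k = 6).
Σσ²ᵢ = 2.496 + 1.309 + 0.771 + 0.790 + 0.916 + 0.734 = 7.016
σ²_T = 7.016 + 2 × 4.438 = 15.892
α (item deleted) = (6/5)·(1 − 7.016/15.892) = 0.670

Cronbach's α = 0.670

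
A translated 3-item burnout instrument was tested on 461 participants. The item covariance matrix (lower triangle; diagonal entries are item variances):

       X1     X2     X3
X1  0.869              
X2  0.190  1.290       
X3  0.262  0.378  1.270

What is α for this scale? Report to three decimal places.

α = 0.489

sum of item variances = 0.869 + 1.290 + 1.270 = 3.429
Sum of the distinct covariances = 0.830
σ²_total = 3.429 + 2 × 0.830 = 5.089
α = (k/(k−1))·(1 − sum of item variances/σ²_total) = (3/2)·(1 − 3.429/5.089) = 0.489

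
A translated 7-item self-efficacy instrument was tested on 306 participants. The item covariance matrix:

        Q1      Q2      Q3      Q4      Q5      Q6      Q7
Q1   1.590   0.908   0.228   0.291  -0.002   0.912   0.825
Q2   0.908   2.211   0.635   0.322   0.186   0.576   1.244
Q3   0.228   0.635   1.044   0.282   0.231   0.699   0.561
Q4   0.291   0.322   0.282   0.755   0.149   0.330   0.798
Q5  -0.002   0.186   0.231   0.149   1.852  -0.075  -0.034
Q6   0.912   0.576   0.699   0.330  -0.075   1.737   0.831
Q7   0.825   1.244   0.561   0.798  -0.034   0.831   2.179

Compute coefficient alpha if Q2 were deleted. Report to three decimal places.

Remaining items: Q1, Q3, Q4, Q5, Q6, Q7 (k = 6).
ΣVar(i) = 1.590 + 1.044 + 0.755 + 1.852 + 1.737 + 2.179 = 9.157
σ²_total = 9.157 + 2 × 6.026 = 21.209
α (item deleted) = (6/5)·(1 − 9.157/21.209) = 0.682

α = 0.682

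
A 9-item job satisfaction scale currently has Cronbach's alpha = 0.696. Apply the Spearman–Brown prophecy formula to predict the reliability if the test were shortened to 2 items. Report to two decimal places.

predicted reliability = 0.34

Length factor m = 2/9 = 0.2222
α' = m·α / (1 − (1−m)·α)
   = 2/9 × 0.696 / (1 − (1 − 2/9) × 0.696)
   = 0.1547 / 0.4587 = 0.34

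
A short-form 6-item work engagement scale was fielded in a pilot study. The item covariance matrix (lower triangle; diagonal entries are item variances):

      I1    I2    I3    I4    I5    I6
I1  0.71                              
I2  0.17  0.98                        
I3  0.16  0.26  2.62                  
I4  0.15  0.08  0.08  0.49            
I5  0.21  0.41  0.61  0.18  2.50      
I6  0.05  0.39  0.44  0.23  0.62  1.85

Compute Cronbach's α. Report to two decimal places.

Cronbach's α = 0.56

ΣVar(i) = 0.71 + 0.98 + 2.62 + 0.49 + 2.50 + 1.85 = 9.15
Sum of off-diagonal covariances = 4.04
σ²_T = 9.15 + 2 × 4.04 = 17.23
α = (k/(k−1))·(1 − ΣVar(i)/σ²_T) = (6/5)·(1 − 9.15/17.23) = 0.56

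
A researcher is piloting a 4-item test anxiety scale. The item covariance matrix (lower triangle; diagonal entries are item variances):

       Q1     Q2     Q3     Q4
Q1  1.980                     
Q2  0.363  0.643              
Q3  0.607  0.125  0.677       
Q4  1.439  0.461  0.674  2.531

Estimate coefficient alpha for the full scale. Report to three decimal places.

coefficient alpha = 0.743

sum of item variances = 1.980 + 0.643 + 0.677 + 2.531 = 5.831
Σ_{i<j} σ_ij = 3.669
total variance = 5.831 + 2 × 3.669 = 13.169
α = (k/(k−1))·(1 − sum of item variances/total variance) = (4/3)·(1 − 5.831/13.169) = 0.743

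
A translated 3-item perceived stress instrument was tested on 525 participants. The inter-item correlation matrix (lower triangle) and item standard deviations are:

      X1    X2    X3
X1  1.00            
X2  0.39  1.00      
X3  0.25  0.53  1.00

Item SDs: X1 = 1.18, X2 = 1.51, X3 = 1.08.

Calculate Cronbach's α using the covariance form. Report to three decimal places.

α = 0.655

Σσ²ᵢ = 1.18² + 1.51² + 1.08² = 4.8389
Covariances σ_ij = r_ij · s_i · s_j:
  σ(X1,X2) = 0.39 × 1.18 × 1.51 = 0.6949
  σ(X1,X3) = 0.25 × 1.18 × 1.08 = 0.3186
  σ(X2,X3) = 0.53 × 1.51 × 1.08 = 0.8643
σ²_T = Σσ²ᵢ + 2·Σσ_ij = 4.8389 + 2 × 1.8778 = 8.5945
α = (3/2)·(1 − 4.8389/8.5945) = 0.655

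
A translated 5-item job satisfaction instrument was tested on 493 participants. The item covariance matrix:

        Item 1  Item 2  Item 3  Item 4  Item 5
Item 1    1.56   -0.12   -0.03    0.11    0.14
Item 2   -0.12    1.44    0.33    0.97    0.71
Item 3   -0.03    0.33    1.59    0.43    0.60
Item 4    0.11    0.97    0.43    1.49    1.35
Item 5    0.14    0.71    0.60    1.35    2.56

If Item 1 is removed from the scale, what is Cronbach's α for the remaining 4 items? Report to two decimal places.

Cronbach's α = 0.74

Remaining items: Item 2, Item 3, Item 4, Item 5 (k = 4).
Σσ²ᵢ = 1.44 + 1.59 + 1.49 + 2.56 = 7.08
total variance = 7.08 + 2 × 4.39 = 15.86
α (item deleted) = (4/3)·(1 − 7.08/15.86) = 0.74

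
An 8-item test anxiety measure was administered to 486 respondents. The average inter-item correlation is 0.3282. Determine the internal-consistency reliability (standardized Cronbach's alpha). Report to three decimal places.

Standardized α = k·r̄ / (1 + (k−1)·r̄) = 8 × 0.3282 / (1 + 7 × 0.3282)
  = 2.6256 / 3.2974 = 0.796

α = 0.796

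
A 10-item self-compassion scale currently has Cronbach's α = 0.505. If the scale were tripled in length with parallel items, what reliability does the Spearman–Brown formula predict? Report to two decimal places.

predicted reliability = 0.75

Length factor m = 3
α' = m·α / (1 + (m−1)·α)
   = 3 × 0.505 / (1 + (3 − 1) × 0.505)
   = 1.5150 / 2.0100 = 0.75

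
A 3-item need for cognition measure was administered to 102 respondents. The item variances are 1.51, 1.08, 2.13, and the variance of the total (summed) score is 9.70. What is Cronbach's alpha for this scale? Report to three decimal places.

Cronbach's alpha = 0.770

ΣVar(i) = 1.51 + 1.08 + 2.13 = 4.72
α = (k/(k−1))·(1 − ΣVar(i)/total variance) = (3/2)·(1 − 4.72/9.70) = 0.770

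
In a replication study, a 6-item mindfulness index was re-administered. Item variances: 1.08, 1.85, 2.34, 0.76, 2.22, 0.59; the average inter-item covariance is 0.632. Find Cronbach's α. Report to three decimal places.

Cronbach's α = 0.818

Σσ²ᵢ = 1.08 + 1.85 + 2.34 + 0.76 + 2.22 + 0.59 = 8.84
Sum of the 15 distinct covariances = 15 × 0.632 = 9.480
σ²_total = Σσ²ᵢ + 2·Σcov = 8.84 + 2 × 9.480 = 27.800
α = (6/5)·(1 − 8.84/27.800) = 0.818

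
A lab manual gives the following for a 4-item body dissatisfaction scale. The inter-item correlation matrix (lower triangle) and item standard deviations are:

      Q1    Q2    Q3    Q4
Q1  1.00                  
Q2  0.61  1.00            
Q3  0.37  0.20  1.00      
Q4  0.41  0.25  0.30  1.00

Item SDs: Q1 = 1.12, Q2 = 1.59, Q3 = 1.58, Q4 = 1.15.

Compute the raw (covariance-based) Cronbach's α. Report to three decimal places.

Σσ²ᵢ = 1.12² + 1.59² + 1.58² + 1.15² = 7.6014
Covariances σ_ij = r_ij · s_i · s_j:
  σ(Q1,Q2) = 0.61 × 1.12 × 1.59 = 1.0863
  σ(Q1,Q3) = 0.37 × 1.12 × 1.58 = 0.6548
  σ(Q1,Q4) = 0.41 × 1.12 × 1.15 = 0.5281
  σ(Q2,Q3) = 0.20 × 1.59 × 1.58 = 0.5024
  σ(Q2,Q4) = 0.25 × 1.59 × 1.15 = 0.4571
  σ(Q3,Q4) = 0.30 × 1.58 × 1.15 = 0.5451
σ²_T = Σσ²ᵢ + 2·Σσ_ij = 7.6014 + 2 × 3.7738 = 15.1490
α = (4/3)·(1 − 7.6014/15.1490) = 0.664

Cronbach's α = 0.664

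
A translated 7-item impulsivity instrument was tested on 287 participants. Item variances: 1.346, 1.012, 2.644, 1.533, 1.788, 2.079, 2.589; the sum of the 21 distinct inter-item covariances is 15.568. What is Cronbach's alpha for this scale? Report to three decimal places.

ΣVar(i) = 1.346 + 1.012 + 2.644 + 1.533 + 1.788 + 2.079 + 2.589 = 12.991
Sum of distinct covariances = 15.568
σ²_total = ΣVar(i) + 2·Σcov = 12.991 + 2 × 15.568 = 44.127
α = (7/6)·(1 − 12.991/44.127) = 0.823

α = 0.823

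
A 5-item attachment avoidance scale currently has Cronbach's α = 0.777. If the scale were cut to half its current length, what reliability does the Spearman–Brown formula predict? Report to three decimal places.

predicted reliability = 0.635

Length factor m = 1/2
α' = m·α / (1 − (1−m)·α)
   = 1/2 × 0.777 / (1 − (1 − 1/2) × 0.777)
   = 0.3885 / 0.6115 = 0.635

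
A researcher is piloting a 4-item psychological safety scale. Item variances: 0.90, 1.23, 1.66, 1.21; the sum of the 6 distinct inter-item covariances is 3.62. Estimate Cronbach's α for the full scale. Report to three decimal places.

α = 0.789

Σσ²ᵢ = 0.90 + 1.23 + 1.66 + 1.21 = 5.00
Sum of distinct covariances = 3.62
total variance = Σσ²ᵢ + 2·Σcov = 5.00 + 2 × 3.62 = 12.24
α = (4/3)·(1 − 5.00/12.24) = 0.789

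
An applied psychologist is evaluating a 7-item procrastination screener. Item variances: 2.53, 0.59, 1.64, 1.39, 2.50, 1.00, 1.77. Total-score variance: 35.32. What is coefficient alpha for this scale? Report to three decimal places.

Σσ²ᵢ = 2.53 + 0.59 + 1.64 + 1.39 + 2.50 + 1.00 + 1.77 = 11.42
α = (k/(k−1))·(1 − Σσ²ᵢ/σ²_total) = (7/6)·(1 − 11.42/35.32) = 0.789

coefficient alpha = 0.789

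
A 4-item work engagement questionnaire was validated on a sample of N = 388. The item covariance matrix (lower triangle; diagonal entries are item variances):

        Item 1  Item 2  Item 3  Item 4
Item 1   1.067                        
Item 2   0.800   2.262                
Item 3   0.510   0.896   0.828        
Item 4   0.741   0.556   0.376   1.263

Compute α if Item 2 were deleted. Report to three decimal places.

α = 0.761

Remaining items: Item 1, Item 3, Item 4 (k = 3).
ΣVar(i) = 1.067 + 0.828 + 1.263 = 3.158
Var(T) = 3.158 + 2 × 1.627 = 6.412
α (item deleted) = (3/2)·(1 − 3.158/6.412) = 0.761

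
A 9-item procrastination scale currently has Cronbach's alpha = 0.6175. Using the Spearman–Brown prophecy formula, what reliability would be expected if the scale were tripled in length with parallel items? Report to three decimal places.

predicted reliability = 0.829

Length factor m = 3
α' = m·α / (1 + (m−1)·α)
   = 3 × 0.6175 / (1 + (3 − 1) × 0.6175)
   = 1.8525 / 2.2350 = 0.829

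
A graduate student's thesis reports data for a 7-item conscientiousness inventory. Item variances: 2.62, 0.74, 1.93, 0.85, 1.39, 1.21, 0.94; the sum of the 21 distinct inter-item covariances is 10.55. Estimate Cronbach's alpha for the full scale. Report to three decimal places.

Σσ²ᵢ = 2.62 + 0.74 + 1.93 + 0.85 + 1.39 + 1.21 + 0.94 = 9.68
Sum of distinct covariances = 10.55
σ²_T = Σσ²ᵢ + 2·Σcov = 9.68 + 2 × 10.55 = 30.78
α = (7/6)·(1 − 9.68/30.78) = 0.800

Cronbach's alpha = 0.800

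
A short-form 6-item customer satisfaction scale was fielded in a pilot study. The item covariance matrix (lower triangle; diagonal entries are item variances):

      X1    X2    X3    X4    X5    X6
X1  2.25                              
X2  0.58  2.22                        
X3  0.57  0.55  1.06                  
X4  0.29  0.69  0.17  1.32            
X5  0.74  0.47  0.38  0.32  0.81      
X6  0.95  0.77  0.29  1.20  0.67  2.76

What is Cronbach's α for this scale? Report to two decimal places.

α = 0.75

Σσᵢ² = 2.25 + 2.22 + 1.06 + 1.32 + 0.81 + 2.76 = 10.42
Σ_{i<j} σ_ij = 8.64
σ²_T = 10.42 + 2 × 8.64 = 27.70
α = (k/(k−1))·(1 − Σσᵢ²/σ²_T) = (6/5)·(1 − 10.42/27.70) = 0.75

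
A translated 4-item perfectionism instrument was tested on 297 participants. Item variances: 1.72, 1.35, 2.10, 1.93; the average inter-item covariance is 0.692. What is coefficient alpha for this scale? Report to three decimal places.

coefficient alpha = 0.719

Σσ²ᵢ = 1.72 + 1.35 + 2.10 + 1.93 = 7.10
Sum of the 6 distinct covariances = 6 × 0.692 = 4.152
σ²_T = Σσ²ᵢ + 2·Σcov = 7.10 + 2 × 4.152 = 15.404
α = (4/3)·(1 − 7.10/15.404) = 0.719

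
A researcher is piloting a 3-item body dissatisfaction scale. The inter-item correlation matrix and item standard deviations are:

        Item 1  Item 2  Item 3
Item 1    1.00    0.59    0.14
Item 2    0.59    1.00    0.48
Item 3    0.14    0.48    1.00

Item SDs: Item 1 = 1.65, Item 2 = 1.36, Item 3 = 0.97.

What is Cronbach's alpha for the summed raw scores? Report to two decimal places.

α = 0.66

Σσ²ᵢ = 1.65² + 1.36² + 0.97² = 5.5130
Covariances σ_ij = r_ij · s_i · s_j:
  σ(Item 1,Item 2) = 0.59 × 1.65 × 1.36 = 1.3240
  σ(Item 1,Item 3) = 0.14 × 1.65 × 0.97 = 0.2241
  σ(Item 2,Item 3) = 0.48 × 1.36 × 0.97 = 0.6332
σ²_T = Σσ²ᵢ + 2·Σσ_ij = 5.5130 + 2 × 2.1813 = 9.8756
α = (3/2)·(1 − 5.5130/9.8756) = 0.66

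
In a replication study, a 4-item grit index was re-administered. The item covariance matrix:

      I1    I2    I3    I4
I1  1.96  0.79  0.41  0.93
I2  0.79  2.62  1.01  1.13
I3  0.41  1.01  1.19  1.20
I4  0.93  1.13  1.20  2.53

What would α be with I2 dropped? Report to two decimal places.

α = 0.71

Remaining items: I1, I3, I4 (k = 3).
sum of item variances = 1.96 + 1.19 + 2.53 = 5.68
σ²_T = 5.68 + 2 × 2.54 = 10.76
α (item deleted) = (3/2)·(1 − 5.68/10.76) = 0.71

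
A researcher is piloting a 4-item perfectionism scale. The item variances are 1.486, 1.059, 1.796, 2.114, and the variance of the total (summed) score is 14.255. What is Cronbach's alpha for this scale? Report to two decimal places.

α = 0.73

Σσᵢ² = 1.486 + 1.059 + 1.796 + 2.114 = 6.455
α = (k/(k−1))·(1 − Σσᵢ²/σ²_total) = (4/3)·(1 − 6.455/14.255) = 0.73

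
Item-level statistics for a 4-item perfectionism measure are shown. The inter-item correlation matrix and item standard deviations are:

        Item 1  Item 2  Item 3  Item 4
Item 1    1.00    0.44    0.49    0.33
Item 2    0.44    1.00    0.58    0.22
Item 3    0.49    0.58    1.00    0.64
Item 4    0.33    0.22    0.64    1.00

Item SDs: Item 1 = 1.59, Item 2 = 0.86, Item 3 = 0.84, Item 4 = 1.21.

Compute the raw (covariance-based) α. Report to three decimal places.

Σσ²ᵢ = 1.59² + 0.86² + 0.84² + 1.21² = 5.4374
Covariances σ_ij = r_ij · s_i · s_j:
  σ(Item 1,Item 2) = 0.44 × 1.59 × 0.86 = 0.6017
  σ(Item 1,Item 3) = 0.49 × 1.59 × 0.84 = 0.6544
  σ(Item 1,Item 4) = 0.33 × 1.59 × 1.21 = 0.6349
  σ(Item 2,Item 3) = 0.58 × 0.86 × 0.84 = 0.4190
  σ(Item 2,Item 4) = 0.22 × 0.86 × 1.21 = 0.2289
  σ(Item 3,Item 4) = 0.64 × 0.84 × 1.21 = 0.6505
σ²_T = Σσ²ᵢ + 2·Σσ_ij = 5.4374 + 2 × 3.1894 = 11.8162
α = (4/3)·(1 − 5.4374/11.8162) = 0.720

α = 0.720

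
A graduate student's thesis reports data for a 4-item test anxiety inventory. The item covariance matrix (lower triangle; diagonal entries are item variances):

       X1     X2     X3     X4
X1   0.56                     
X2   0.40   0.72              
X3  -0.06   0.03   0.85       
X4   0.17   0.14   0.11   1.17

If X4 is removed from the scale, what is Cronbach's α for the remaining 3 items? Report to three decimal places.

Remaining items: X1, X2, X3 (k = 3).
ΣVar(i) = 0.56 + 0.72 + 0.85 = 2.13
total variance = 2.13 + 2 × 0.37 = 2.87
α (item deleted) = (3/2)·(1 − 2.13/2.87) = 0.387

Cronbach's α = 0.387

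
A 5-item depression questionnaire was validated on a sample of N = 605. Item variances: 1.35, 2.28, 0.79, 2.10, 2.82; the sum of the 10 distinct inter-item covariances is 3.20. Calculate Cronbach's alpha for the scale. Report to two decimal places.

Σσ²ᵢ = 1.35 + 2.28 + 0.79 + 2.10 + 2.82 = 9.34
Sum of distinct covariances = 3.20
σ²_T = Σσ²ᵢ + 2·Σcov = 9.34 + 2 × 3.20 = 15.74
α = (5/4)·(1 − 9.34/15.74) = 0.51

Cronbach's alpha = 0.51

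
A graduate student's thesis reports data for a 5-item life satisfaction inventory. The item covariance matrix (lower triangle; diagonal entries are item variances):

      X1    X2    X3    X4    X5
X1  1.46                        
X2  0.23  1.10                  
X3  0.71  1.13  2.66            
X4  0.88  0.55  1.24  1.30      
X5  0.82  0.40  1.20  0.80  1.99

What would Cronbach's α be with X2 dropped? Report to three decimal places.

Cronbach's α = 0.805

Remaining items: X1, X3, X4, X5 (k = 4).
sum of item variances = 1.46 + 2.66 + 1.30 + 1.99 = 7.41
total variance = 7.41 + 2 × 5.65 = 18.71
α (item deleted) = (4/3)·(1 − 7.41/18.71) = 0.805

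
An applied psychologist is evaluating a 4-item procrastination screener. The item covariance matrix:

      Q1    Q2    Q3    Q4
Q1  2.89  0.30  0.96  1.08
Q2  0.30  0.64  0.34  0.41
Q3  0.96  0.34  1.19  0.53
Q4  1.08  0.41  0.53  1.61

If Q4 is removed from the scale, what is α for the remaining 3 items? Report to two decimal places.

α = 0.61

Remaining items: Q1, Q2, Q3 (k = 3).
ΣVar(i) = 2.89 + 0.64 + 1.19 = 4.72
total variance = 4.72 + 2 × 1.60 = 7.92
α (item deleted) = (3/2)·(1 − 4.72/7.92) = 0.61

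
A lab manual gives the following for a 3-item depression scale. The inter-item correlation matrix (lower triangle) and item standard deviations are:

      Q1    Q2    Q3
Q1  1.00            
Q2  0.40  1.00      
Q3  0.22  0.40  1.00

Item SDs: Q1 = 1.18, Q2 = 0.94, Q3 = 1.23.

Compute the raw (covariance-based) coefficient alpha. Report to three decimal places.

coefficient alpha = 0.589

Σσ²ᵢ = 1.18² + 0.94² + 1.23² = 3.7889
Covariances σ_ij = r_ij · s_i · s_j:
  σ(Q1,Q2) = 0.40 × 1.18 × 0.94 = 0.4437
  σ(Q1,Q3) = 0.22 × 1.18 × 1.23 = 0.3193
  σ(Q2,Q3) = 0.40 × 0.94 × 1.23 = 0.4625
σ²_T = Σσ²ᵢ + 2·Σσ_ij = 3.7889 + 2 × 1.2255 = 6.2399
α = (3/2)·(1 − 3.7889/6.2399) = 0.589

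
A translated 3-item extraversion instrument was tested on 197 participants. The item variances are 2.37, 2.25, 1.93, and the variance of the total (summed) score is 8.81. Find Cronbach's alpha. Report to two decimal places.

sum of item variances = 2.37 + 2.25 + 1.93 = 6.55
α = (k/(k−1))·(1 − sum of item variances/σ²_total) = (3/2)·(1 − 6.55/8.81) = 0.38

α = 0.38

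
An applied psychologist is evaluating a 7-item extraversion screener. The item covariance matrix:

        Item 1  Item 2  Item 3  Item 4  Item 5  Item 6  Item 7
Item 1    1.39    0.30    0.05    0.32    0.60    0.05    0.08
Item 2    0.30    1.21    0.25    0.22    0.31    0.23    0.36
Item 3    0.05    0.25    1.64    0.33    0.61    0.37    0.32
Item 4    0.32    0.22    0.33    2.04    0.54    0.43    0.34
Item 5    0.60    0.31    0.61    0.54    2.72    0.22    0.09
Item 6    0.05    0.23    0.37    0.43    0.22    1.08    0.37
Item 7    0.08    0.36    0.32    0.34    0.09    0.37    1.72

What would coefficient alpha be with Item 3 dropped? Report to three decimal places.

α = 0.561

Remaining items: Item 1, Item 2, Item 4, Item 5, Item 6, Item 7 (k = 6).
Σσᵢ² = 1.39 + 1.21 + 2.04 + 2.72 + 1.08 + 1.72 = 10.16
σ²_T = 10.16 + 2 × 4.46 = 19.08
α (item deleted) = (6/5)·(1 − 10.16/19.08) = 0.561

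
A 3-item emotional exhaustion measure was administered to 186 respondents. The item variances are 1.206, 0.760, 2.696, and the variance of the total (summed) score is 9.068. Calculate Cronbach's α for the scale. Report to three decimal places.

Cronbach's α = 0.729

sum of item variances = 1.206 + 0.760 + 2.696 = 4.662
α = (k/(k−1))·(1 − sum of item variances/total variance) = (3/2)·(1 − 4.662/9.068) = 0.729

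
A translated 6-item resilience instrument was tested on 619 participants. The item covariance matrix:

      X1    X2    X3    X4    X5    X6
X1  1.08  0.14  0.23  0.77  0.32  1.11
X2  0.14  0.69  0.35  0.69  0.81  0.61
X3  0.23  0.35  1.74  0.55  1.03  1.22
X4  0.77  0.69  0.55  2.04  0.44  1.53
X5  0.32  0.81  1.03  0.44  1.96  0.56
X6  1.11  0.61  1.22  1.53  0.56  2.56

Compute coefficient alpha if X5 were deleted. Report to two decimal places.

α = 0.80

Remaining items: X1, X2, X3, X4, X6 (k = 5).
Σσ²ᵢ = 1.08 + 0.69 + 1.74 + 2.04 + 2.56 = 8.11
Var(T) = 8.11 + 2 × 7.20 = 22.51
α (item deleted) = (5/4)·(1 − 8.11/22.51) = 0.80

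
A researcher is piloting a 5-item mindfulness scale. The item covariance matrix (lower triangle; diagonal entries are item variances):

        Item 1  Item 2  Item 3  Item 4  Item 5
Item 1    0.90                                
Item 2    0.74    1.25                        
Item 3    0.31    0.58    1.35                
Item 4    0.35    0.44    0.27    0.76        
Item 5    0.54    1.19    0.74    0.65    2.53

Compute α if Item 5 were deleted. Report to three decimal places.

Remaining items: Item 1, Item 2, Item 3, Item 4 (k = 4).
sum of item variances = 0.90 + 1.25 + 1.35 + 0.76 = 4.26
σ²_total = 4.26 + 2 × 2.69 = 9.64
α (item deleted) = (4/3)·(1 − 4.26/9.64) = 0.744

α = 0.744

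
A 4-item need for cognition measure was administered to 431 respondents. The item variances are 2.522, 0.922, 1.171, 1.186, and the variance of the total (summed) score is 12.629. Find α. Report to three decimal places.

α = 0.721

Σσ²ᵢ = 2.522 + 0.922 + 1.171 + 1.186 = 5.801
α = (k/(k−1))·(1 − Σσ²ᵢ/σ²_T) = (4/3)·(1 − 5.801/12.629) = 0.721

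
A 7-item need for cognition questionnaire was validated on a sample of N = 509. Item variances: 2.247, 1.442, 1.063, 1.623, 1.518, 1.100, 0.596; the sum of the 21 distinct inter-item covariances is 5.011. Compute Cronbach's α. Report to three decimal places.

sum of item variances = 2.247 + 1.442 + 1.063 + 1.623 + 1.518 + 1.100 + 0.596 = 9.589
Sum of distinct covariances = 5.011
Var(T) = sum of item variances + 2·Σcov = 9.589 + 2 × 5.011 = 19.611
α = (7/6)·(1 − 9.589/19.611) = 0.596

Cronbach's α = 0.596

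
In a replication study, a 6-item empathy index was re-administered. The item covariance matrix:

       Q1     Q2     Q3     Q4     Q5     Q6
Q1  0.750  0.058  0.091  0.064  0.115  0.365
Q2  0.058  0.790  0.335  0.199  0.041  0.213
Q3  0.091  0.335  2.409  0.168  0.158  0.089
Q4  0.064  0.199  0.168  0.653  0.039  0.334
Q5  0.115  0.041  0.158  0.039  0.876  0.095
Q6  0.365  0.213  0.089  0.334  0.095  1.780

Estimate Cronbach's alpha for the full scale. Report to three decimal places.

Σσ²ᵢ = 0.750 + 0.790 + 2.409 + 0.653 + 0.876 + 1.780 = 7.258
Σ_{i<j} σ_ij = 2.364
Var(T) = 7.258 + 2 × 2.364 = 11.986
α = (k/(k−1))·(1 − Σσ²ᵢ/Var(T)) = (6/5)·(1 − 7.258/11.986) = 0.473

Cronbach's alpha = 0.473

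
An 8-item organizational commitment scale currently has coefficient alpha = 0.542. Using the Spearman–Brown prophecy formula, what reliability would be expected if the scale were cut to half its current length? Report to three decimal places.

Length factor m = 1/2
α' = m·α / (1 − (1−m)·α)
   = 1/2 × 0.542 / (1 − (1 − 1/2) × 0.542)
   = 0.2710 / 0.7290 = 0.372

predicted reliability = 0.372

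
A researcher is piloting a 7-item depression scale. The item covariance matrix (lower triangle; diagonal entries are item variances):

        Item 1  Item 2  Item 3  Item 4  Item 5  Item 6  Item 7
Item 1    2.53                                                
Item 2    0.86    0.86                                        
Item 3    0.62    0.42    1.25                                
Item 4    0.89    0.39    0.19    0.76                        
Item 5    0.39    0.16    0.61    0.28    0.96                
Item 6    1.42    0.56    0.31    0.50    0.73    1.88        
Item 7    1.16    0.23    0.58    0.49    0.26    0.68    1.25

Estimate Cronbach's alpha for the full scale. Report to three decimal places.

sum of item variances = 2.53 + 0.86 + 1.25 + 0.76 + 0.96 + 1.88 + 1.25 = 9.49
Sum of off-diagonal covariances = 11.73
σ²_T = 9.49 + 2 × 11.73 = 32.95
α = (k/(k−1))·(1 − sum of item variances/σ²_T) = (7/6)·(1 − 9.49/32.95) = 0.831

Cronbach's alpha = 0.831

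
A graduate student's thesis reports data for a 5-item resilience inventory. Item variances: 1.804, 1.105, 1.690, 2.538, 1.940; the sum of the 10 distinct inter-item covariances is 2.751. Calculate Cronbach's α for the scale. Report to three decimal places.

sum of item variances = 1.804 + 1.105 + 1.690 + 2.538 + 1.940 = 9.077
Sum of distinct covariances = 2.751
σ²_T = sum of item variances + 2·Σcov = 9.077 + 2 × 2.751 = 14.579
α = (5/4)·(1 − 9.077/14.579) = 0.472

Cronbach's α = 0.472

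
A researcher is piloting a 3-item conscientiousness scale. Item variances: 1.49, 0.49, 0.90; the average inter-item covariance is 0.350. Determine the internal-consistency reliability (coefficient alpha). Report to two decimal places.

α = 0.63

Σσ²ᵢ = 1.49 + 0.49 + 0.90 = 2.88
Sum of the 3 distinct covariances = 3 × 0.350 = 1.050
total variance = Σσ²ᵢ + 2·Σcov = 2.88 + 2 × 1.050 = 4.980
α = (3/2)·(1 − 2.88/4.980) = 0.63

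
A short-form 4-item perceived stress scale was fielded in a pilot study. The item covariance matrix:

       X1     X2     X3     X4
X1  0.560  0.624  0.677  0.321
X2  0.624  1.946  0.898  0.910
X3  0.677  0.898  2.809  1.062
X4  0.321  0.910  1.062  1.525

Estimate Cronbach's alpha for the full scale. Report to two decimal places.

ΣVar(i) = 0.560 + 1.946 + 2.809 + 1.525 = 6.840
Sum of the distinct covariances = 4.492
σ²_total = 6.840 + 2 × 4.492 = 15.824
α = (k/(k−1))·(1 − ΣVar(i)/σ²_total) = (4/3)·(1 − 6.840/15.824) = 0.76

α = 0.76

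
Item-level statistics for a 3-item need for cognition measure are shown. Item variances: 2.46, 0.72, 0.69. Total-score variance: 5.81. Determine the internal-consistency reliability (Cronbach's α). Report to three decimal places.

Cronbach's α = 0.501

Σσ²ᵢ = 2.46 + 0.72 + 0.69 = 3.87
α = (k/(k−1))·(1 − Σσ²ᵢ/total variance) = (3/2)·(1 − 3.87/5.81) = 0.501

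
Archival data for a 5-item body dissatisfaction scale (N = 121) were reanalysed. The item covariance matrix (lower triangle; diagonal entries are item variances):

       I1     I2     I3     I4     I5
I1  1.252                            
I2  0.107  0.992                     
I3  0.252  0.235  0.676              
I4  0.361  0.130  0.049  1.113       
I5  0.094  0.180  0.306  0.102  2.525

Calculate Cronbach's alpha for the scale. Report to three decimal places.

Cronbach's alpha = 0.446

sum of item variances = 1.252 + 0.992 + 0.676 + 1.113 + 2.525 = 6.558
Sum of off-diagonal covariances = 1.816
total variance = 6.558 + 2 × 1.816 = 10.190
α = (k/(k−1))·(1 − sum of item variances/total variance) = (5/4)·(1 − 6.558/10.190) = 0.446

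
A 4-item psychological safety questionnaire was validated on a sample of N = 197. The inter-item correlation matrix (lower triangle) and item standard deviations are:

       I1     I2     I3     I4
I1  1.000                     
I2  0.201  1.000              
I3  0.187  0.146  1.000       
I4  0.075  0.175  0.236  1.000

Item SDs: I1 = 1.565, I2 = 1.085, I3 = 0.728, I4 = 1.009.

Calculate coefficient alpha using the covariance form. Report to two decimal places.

Σσ²ᵢ = 1.565² + 1.085² + 0.728² + 1.009² = 5.1745
Covariances σ_ij = r_ij · s_i · s_j:
  σ(I1,I2) = 0.201 × 1.565 × 1.085 = 0.3413
  σ(I1,I3) = 0.187 × 1.565 × 0.728 = 0.2131
  σ(I1,I4) = 0.075 × 1.565 × 1.009 = 0.1184
  σ(I2,I3) = 0.146 × 1.085 × 0.728 = 0.1153
  σ(I2,I4) = 0.175 × 1.085 × 1.009 = 0.1916
  σ(I3,I4) = 0.236 × 0.728 × 1.009 = 0.1734
σ²_T = Σσ²ᵢ + 2·Σσ_ij = 5.1745 + 2 × 1.1531 = 7.4807
α = (4/3)·(1 − 5.1745/7.4807) = 0.41

α = 0.41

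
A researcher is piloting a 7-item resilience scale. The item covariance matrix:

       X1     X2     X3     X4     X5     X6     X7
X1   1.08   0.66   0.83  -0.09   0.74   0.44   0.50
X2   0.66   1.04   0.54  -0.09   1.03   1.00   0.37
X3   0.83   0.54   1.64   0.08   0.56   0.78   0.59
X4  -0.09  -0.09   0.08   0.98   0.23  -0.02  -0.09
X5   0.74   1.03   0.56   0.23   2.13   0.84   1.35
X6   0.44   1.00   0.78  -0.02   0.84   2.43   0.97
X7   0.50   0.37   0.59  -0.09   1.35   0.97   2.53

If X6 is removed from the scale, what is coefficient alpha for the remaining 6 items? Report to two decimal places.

coefficient alpha = 0.73

Remaining items: X1, X2, X3, X4, X5, X7 (k = 6).
sum of item variances = 1.08 + 1.04 + 1.64 + 0.98 + 2.13 + 2.53 = 9.40
total variance = 9.40 + 2 × 7.21 = 23.82
α (item deleted) = (6/5)·(1 − 9.40/23.82) = 0.73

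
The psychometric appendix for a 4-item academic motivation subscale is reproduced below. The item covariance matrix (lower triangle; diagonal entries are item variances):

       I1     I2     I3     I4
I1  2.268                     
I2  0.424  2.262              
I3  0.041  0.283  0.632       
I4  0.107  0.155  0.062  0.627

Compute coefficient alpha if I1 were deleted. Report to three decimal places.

α = 0.332

Remaining items: I2, I3, I4 (k = 3).
Σσ²ᵢ = 2.262 + 0.632 + 0.627 = 3.521
total variance = 3.521 + 2 × 0.500 = 4.521
α (item deleted) = (3/2)·(1 − 3.521/4.521) = 0.332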